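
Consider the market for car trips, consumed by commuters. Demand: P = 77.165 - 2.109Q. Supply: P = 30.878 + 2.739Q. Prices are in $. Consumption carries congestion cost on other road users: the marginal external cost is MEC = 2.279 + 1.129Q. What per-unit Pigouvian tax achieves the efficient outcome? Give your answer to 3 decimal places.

tax = $10.592 per unit

Social marginal benefit = demand − MEC = 74.886 - 3.238Q.
Set SMB = MC: 74.886 - 3.238Q = 30.878 + 2.739Q → Q* = 7.3629.
The Pigouvian tax equals MEC at Q*: 2.279 + 1.129×7.3629 = 10.5917.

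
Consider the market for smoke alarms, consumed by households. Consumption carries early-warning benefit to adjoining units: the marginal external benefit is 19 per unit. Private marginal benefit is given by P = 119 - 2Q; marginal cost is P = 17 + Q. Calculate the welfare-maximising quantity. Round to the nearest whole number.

Q* = 40

Social marginal benefit = demand + MEB = 138 - 2Q.
Set SMB = MC: 138 - 2Q = 17 + Q → Q* = 40.3333.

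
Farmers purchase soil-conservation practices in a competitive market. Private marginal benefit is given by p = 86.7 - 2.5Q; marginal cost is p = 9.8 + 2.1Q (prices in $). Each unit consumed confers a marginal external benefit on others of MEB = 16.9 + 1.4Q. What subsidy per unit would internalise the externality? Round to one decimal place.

subsidy = $57.9 per unit

Social marginal benefit = demand + MEB = 103.6 - 1.1Q.
Set SMB = MC: 103.6 - 1.1Q = 9.8 + 2.1Q → Q* = 29.3125.
The Pigouvian subsidy equals MEB at Q*: 16.9 + 1.4×29.3125 = 57.9375.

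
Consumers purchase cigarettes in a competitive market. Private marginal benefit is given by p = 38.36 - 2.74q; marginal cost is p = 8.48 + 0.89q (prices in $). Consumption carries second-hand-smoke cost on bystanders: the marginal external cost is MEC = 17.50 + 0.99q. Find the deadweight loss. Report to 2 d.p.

Market equilibrium (private): 8.48 + 0.89q = 38.36 - 2.74q → q_m = 8.2314.
Social marginal benefit = demand − MEC = 20.86 - 3.73q.
Set SMB = MC: 20.86 - 3.73q = 8.48 + 0.89q → q* = 2.6797.
Between q* and q_m the wedge MC − SMB runs linearly from 0 to MEC(q_m), so the loss is a triangle.
DWL = ½ × 5.5517 × 25.6491 = 71.1981.

DWL = $71.20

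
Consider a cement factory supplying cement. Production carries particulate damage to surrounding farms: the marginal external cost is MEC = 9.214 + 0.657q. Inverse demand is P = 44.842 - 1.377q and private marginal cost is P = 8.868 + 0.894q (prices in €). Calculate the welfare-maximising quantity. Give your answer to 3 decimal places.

q* = 9.139

Social marginal cost = private MC + MEC = 18.082 + 1.551q.
Set SMC = demand: 18.082 + 1.551q = 44.842 - 1.377q → q* = 9.1393.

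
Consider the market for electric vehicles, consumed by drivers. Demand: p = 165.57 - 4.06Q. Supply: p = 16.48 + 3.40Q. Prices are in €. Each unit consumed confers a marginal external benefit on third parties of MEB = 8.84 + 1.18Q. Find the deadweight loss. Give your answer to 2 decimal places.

DWL = €83.70

Market equilibrium (private): 16.48 + 3.40Q = 165.57 - 4.06Q → Q_m = 19.9853.
Social marginal benefit = demand + MEB = 174.41 - 2.88Q.
Set SMB = MC: 174.41 - 2.88Q = 16.48 + 3.40Q → Q* = 25.1481.
Between Q* and Q_m the wedge SMB − MC runs linearly from 0 to MEB(Q_m), so the loss is a triangle.
DWL = ½ × 5.1628 × 32.4226 = 83.6957.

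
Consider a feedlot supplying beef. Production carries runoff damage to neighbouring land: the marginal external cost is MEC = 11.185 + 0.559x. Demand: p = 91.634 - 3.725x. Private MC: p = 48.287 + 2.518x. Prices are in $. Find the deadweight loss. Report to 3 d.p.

Market equilibrium (private): 48.287 + 2.518x = 91.634 - 3.725x → x_m = 6.9433.
Social marginal cost = private MC + MEC = 59.472 + 3.077x.
Set SMC = demand: 59.472 + 3.077x = 91.634 - 3.725x → x* = 4.7283.
The welfare-loss triangle has base |x_m − x*| and height MEC(x_m) (the vertical gap between SMC and demand is zero at x* and MEC at x_m).
DWL = ½ × 2.2150 × 15.0663 = 16.6859.

DWL = $16.686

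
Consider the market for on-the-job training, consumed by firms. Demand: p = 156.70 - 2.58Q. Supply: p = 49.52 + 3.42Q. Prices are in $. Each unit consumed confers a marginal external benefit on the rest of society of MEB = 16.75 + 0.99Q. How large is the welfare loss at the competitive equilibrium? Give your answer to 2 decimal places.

Market equilibrium (private): 49.52 + 3.42Q = 156.70 - 2.58Q → Q_m = 17.8633.
Social marginal benefit = demand + MEB = 173.45 - 1.59Q.
Set SMB = MC: 173.45 - 1.59Q = 49.52 + 3.42Q → Q* = 24.7365.
Height of the DWL triangle at Q_m is SMB(Q_m) − MC(Q_m) = MEB(Q_m) = 34.4347.
DWL = ½ × 6.8732 × 34.4347 = 118.3383.

DWL = $118.34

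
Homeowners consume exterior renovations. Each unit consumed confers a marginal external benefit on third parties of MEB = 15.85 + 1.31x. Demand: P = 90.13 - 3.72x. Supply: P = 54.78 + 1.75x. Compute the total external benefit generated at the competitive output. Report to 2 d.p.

129.79

Market equilibrium (private): 54.78 + 1.75x = 90.13 - 3.72x → x_m = 6.4625.
Total external benefit = ∫₀^{x_m} (15.85 + 1.31x) dx = 15.85×6.4625 + ½×1.31×6.4625² = 129.7860.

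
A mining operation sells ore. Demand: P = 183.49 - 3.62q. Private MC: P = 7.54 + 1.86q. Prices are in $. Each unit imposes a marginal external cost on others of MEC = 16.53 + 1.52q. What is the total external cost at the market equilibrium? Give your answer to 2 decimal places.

Market equilibrium (private): 7.54 + 1.86q = 183.49 - 3.62q → q_m = 32.1077.
Total external cost = ∫₀^{q_m} (16.53 + 1.52q) dq = 16.53×32.1077 + ½×1.52×32.1077² = 1314.2276.

$1314.23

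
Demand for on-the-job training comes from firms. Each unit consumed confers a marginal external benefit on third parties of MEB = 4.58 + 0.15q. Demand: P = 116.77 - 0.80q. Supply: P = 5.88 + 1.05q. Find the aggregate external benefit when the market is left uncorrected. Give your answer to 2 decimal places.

Market equilibrium (private): 5.88 + 1.05q = 116.77 - 0.80q → q_m = 59.9405.
Total external benefit = ∫₀^{q_m} (4.58 + 0.15q) dq = 4.58×59.9405 + ½×0.15×59.9405² = 543.9923.

543.99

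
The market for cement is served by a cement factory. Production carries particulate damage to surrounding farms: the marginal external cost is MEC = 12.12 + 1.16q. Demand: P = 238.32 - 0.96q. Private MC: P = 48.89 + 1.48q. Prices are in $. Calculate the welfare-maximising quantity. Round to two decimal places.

q* = 49.25

Social marginal cost = private MC + MEC = 61.01 + 2.64q.
Set SMC = demand: 61.01 + 2.64q = 238.32 - 0.96q → q* = 49.2528.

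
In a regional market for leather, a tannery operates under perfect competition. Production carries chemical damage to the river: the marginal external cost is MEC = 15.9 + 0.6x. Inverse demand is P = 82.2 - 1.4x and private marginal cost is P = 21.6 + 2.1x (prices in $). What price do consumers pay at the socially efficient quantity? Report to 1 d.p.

P = $66.9

Social marginal cost = private MC + MEC = 37.5 + 2.7x.
Set SMC = demand: 37.5 + 2.7x = 82.2 - 1.4x → x* = 10.9024.
Consumer price on the demand curve at x*: 82.2 − 1.4×10.9024 = 66.9366.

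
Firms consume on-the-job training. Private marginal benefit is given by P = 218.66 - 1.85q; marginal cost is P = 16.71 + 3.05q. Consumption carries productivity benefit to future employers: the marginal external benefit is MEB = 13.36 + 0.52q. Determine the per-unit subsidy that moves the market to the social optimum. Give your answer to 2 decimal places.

Social marginal benefit = demand + MEB = 232.02 - 1.33q.
Set SMB = MC: 232.02 - 1.33q = 16.71 + 3.05q → q* = 49.1575.
The Pigouvian subsidy equals MEB at q*: 13.36 + 0.52×49.1575 = 38.9219.

subsidy = 38.92 per unit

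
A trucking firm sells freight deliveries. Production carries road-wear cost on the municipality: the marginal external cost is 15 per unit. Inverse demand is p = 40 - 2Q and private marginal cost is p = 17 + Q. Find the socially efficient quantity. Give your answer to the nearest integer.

Social marginal cost = private MC + MEC = 32 + Q.
Set SMC = demand: 32 + Q = 40 - 2Q → Q* = 2.6667.

Q* = 3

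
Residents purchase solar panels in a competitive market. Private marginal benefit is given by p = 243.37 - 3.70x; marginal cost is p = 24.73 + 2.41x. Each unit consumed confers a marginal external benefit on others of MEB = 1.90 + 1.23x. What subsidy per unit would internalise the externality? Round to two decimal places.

subsidy = 57.49 per unit

Social marginal benefit = demand + MEB = 245.27 - 2.47x.
Set SMB = MC: 245.27 - 2.47x = 24.73 + 2.41x → x* = 45.1926.
The Pigouvian subsidy equals MEB at x*: 1.90 + 1.23×45.1926 = 57.4869.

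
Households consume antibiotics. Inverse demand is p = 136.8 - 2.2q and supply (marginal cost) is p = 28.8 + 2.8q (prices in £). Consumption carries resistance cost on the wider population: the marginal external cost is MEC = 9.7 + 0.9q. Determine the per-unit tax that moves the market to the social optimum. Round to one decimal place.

Social marginal benefit = demand − MEC = 127.1 - 3.1q.
Set SMB = MC: 127.1 - 3.1q = 28.8 + 2.8q → q* = 16.6610.
The Pigouvian tax equals MEC at q*: 9.7 + 0.9×16.6610 = 24.6949.

tax = £24.7 per unit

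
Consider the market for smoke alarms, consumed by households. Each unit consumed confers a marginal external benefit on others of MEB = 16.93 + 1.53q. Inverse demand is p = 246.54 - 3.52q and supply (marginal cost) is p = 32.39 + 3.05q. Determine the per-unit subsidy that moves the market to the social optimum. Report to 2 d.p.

Social marginal benefit = demand + MEB = 263.47 - 1.99q.
Set SMB = MC: 263.47 - 1.99q = 32.39 + 3.05q → q* = 45.8492.
The Pigouvian subsidy equals MEB at q*: 16.93 + 1.53×45.8492 = 87.0793.

subsidy = 87.08 per unit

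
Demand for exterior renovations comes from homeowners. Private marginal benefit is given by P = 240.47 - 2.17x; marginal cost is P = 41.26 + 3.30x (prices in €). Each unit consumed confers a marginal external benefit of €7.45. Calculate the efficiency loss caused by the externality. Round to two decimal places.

Market equilibrium (private): 41.26 + 3.30x = 240.47 - 2.17x → x_m = 36.4186.
Social marginal benefit = demand + MEB = 247.92 - 2.17x.
Set SMB = MC: 247.92 - 2.17x = 41.26 + 3.30x → x* = 37.7806.
Between x* and x_m the wedge SMB − MC runs linearly from 0 to MEB(x_m), so the loss is a triangle.
DWL = ½ × 1.3620 × 7.4500 = 5.0735.

DWL = €5.07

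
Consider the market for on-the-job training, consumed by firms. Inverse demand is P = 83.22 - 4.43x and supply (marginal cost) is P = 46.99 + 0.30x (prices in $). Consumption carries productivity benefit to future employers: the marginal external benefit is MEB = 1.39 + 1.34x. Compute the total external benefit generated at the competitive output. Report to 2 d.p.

$49.96

Market equilibrium (private): 46.99 + 0.30x = 83.22 - 4.43x → x_m = 7.6596.
Total external benefit = ∫₀^{x_m} (1.39 + 1.34x) dx = 1.39×7.6596 + ½×1.34×7.6596² = 49.9554.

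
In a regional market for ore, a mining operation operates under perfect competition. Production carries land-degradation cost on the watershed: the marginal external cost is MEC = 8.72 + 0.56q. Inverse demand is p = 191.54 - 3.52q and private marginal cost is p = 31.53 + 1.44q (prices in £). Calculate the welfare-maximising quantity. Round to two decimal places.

Social marginal cost = private MC + MEC = 40.25 + 2.00q.
Set SMC = demand: 40.25 + 2.00q = 191.54 - 3.52q → q* = 27.4076.

q* = 27.41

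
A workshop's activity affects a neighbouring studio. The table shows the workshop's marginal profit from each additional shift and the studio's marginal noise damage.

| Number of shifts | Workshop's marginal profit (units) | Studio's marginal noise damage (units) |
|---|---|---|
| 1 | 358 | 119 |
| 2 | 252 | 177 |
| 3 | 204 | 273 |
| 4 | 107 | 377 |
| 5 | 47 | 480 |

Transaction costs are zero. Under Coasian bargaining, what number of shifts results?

Bargaining reaches the level where marginal profit last exceeds marginal noise damage.
That holds through level 2 (252 ≥ 177) but not at 3 (204 < 273).

2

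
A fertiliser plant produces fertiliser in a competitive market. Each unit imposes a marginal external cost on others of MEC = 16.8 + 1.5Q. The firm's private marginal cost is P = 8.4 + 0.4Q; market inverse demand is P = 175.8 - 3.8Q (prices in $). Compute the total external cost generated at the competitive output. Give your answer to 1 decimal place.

Market equilibrium (private): 8.4 + 0.4Q = 175.8 - 3.8Q → Q_m = 39.8571.
Total external cost = ∫₀^{Q_m} (16.8 + 1.5Q) dQ = 16.8×39.8571 + ½×1.5×39.8571² = 1861.0406.

$1861.0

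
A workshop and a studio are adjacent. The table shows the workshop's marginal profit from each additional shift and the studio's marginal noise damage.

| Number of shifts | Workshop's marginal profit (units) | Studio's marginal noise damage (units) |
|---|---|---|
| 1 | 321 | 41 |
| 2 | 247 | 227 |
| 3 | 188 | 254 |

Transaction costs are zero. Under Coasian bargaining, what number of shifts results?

2

Bargaining reaches the level where marginal profit last exceeds marginal noise damage.
That holds through level 2 (247 ≥ 227) but not at 3 (188 < 254).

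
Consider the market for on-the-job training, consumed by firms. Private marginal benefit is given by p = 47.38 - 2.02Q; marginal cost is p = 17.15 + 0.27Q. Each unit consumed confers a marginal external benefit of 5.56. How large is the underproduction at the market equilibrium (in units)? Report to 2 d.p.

2.43 units

Market equilibrium (private): 17.15 + 0.27Q = 47.38 - 2.02Q → Q_m = 13.2009.
Social marginal benefit = demand + MEB = 52.94 - 2.02Q.
Set SMB = MC: 52.94 - 2.02Q = 17.15 + 0.27Q → Q* = 15.6288.
Gap = |13.2009 − 15.6288| = 2.4279.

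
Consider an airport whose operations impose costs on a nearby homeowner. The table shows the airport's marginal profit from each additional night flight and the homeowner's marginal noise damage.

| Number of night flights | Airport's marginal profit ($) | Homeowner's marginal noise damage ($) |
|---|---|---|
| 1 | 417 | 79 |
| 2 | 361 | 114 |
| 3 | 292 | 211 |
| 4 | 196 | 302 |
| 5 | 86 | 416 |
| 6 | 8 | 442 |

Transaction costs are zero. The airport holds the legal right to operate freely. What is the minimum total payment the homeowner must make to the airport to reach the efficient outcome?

$290

Left alone the airport would choose level 6 (marginal profit stays positive).
Efficient level: k* = 3 (marginal profit ≥ marginal noise damage through 3).
The homeowner must at least cover the airport's forgone profit from cutting 6→3: 196 + 86 + 8 = 290.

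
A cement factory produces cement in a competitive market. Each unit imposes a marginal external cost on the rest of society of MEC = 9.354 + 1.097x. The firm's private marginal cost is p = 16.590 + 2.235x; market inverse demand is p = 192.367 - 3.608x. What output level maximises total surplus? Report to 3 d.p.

Social marginal cost = private MC + MEC = 25.944 + 3.332x.
Set SMC = demand: 25.944 + 3.332x = 192.367 - 3.608x → x* = 23.9803.

x* = 23.980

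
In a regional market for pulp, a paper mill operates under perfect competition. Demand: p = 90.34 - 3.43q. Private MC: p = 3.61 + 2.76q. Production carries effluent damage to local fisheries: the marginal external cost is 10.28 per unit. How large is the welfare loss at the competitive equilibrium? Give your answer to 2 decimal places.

DWL = 8.54

Market equilibrium (private): 3.61 + 2.76q = 90.34 - 3.43q → q_m = 14.0113.
Social marginal cost = private MC + MEC = 13.89 + 2.76q.
Set SMC = demand: 13.89 + 2.76q = 90.34 - 3.43q → q* = 12.3506.
Between q* and q_m the wedge SMC − demand runs linearly from 0 to MEC(q_m), so the loss is a triangle.
DWL = ½ × 1.6607 × 10.2800 = 8.5360.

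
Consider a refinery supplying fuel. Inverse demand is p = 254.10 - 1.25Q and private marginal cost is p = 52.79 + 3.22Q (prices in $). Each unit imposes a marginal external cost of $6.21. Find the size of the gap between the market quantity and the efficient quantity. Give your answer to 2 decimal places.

Market equilibrium (private): 52.79 + 3.22Q = 254.10 - 1.25Q → Q_m = 45.0358.
Social marginal cost = private MC + MEC = 59.00 + 3.22Q.
Set SMC = demand: 59.00 + 3.22Q = 254.10 - 1.25Q → Q* = 43.6465.
Gap = |45.0358 − 43.6465| = 1.3893.

1.39 units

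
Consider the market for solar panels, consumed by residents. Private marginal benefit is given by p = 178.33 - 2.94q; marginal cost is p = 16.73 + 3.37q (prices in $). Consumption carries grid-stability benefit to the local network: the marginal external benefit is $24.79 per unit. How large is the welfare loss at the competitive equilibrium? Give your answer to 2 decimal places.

DWL = $48.70

Market equilibrium (private): 16.73 + 3.37q = 178.33 - 2.94q → q_m = 25.6101.
Social marginal benefit = demand + MEB = 203.12 - 2.94q.
Set SMB = MC: 203.12 - 2.94q = 16.73 + 3.37q → q* = 29.5388.
Between q* and q_m the wedge SMB − MC runs linearly from 0 to MEB(q_m), so the loss is a triangle.
DWL = ½ × 3.9287 × 24.7900 = 48.6962.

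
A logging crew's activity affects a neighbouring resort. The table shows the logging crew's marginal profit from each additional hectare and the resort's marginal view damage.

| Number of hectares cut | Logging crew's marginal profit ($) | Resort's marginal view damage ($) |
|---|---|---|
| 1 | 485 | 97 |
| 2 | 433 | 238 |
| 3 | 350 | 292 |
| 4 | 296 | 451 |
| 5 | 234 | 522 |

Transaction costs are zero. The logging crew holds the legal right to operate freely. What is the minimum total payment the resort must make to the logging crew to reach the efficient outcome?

Left alone the logging crew would choose level 5 (marginal profit stays positive).
Efficient level: k* = 3 (marginal profit ≥ marginal view damage through 3).
The resort must at least cover the logging crew's forgone profit from cutting 5→3: 296 + 234 = 530.

$530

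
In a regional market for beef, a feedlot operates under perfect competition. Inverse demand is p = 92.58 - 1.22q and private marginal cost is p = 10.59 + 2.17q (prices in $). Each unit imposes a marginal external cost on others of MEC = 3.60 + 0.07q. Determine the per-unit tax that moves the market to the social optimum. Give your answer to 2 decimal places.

Social marginal cost = private MC + MEC = 14.19 + 2.24q.
Set SMC = demand: 14.19 + 2.24q = 92.58 - 1.22q → q* = 22.6561.
The Pigouvian tax equals MEC at q*: 3.60 + 0.07×22.6561 = 5.1859.

tax = $5.19 per unit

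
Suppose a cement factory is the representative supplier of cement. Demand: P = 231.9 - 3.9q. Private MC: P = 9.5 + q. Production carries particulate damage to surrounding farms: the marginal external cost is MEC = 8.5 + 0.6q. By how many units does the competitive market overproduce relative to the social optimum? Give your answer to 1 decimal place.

6.5 units

Market equilibrium (private): 9.5 + q = 231.9 - 3.9q → q_m = 45.3878.
Social marginal cost = private MC + MEC = 18.0 + 1.6q.
Set SMC = demand: 18.0 + 1.6q = 231.9 - 3.9q → q* = 38.8909.
Gap = |45.3878 − 38.8909| = 6.4969.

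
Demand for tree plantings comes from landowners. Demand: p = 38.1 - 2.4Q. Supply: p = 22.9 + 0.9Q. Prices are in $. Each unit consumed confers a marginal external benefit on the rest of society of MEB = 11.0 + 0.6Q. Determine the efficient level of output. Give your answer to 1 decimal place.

Q* = 9.7

Social marginal benefit = demand + MEB = 49.1 - 1.8Q.
Set SMB = MC: 49.1 - 1.8Q = 22.9 + 0.9Q → Q* = 9.7037.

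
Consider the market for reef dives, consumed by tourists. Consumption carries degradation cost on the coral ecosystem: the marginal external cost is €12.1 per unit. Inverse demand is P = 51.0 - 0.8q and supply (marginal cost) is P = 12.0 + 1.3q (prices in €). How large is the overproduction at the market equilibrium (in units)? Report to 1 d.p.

5.8 units

Market equilibrium (private): 12.0 + 1.3q = 51.0 - 0.8q → q_m = 18.5714.
Social marginal benefit = demand − MEC = 38.9 - 0.8q.
Set SMB = MC: 38.9 - 0.8q = 12.0 + 1.3q → q* = 12.8095.
Gap = |18.5714 − 12.8095| = 5.7619.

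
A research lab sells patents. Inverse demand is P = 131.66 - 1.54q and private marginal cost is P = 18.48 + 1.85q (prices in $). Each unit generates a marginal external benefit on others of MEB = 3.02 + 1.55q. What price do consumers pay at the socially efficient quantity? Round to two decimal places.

Social marginal cost = private MC − MEB = 15.46 + 0.30q.
Set SMC = demand: 15.46 + 0.30q = 131.66 - 1.54q → q* = 63.1522.
Consumer price on the demand curve at q*: 131.66 − 1.54×63.1522 = 34.4056.

P = $34.41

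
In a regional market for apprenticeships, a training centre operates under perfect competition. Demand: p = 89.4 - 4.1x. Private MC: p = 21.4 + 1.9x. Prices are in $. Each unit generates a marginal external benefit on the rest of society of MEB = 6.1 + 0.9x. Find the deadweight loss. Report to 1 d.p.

DWL = $26.0

Market equilibrium (private): 21.4 + 1.9x = 89.4 - 4.1x → x_m = 11.3333.
Social marginal cost = private MC − MEB = 15.3 + x.
Set SMC = demand: 15.3 + x = 89.4 - 4.1x → x* = 14.5294.
The loss is the area between SMC and demand from x* to x_m; with linear curves that's a triangle of height MEB(x_m).
DWL = ½ × 3.1961 × 16.3000 = 26.0482.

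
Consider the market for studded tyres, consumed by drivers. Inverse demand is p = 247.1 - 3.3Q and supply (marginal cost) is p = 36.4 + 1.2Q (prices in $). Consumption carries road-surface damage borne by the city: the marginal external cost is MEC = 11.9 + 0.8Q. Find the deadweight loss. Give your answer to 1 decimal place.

Market equilibrium (private): 36.4 + 1.2Q = 247.1 - 3.3Q → Q_m = 46.8222.
Social marginal benefit = demand − MEC = 235.2 - 4.1Q.
Set SMB = MC: 235.2 - 4.1Q = 36.4 + 1.2Q → Q* = 37.5094.
Between Q* and Q_m the wedge MC − SMB runs linearly from 0 to MEC(Q_m), so the loss is a triangle.
DWL = ½ × 9.3128 × 49.3578 = 229.8297.

DWL = $229.8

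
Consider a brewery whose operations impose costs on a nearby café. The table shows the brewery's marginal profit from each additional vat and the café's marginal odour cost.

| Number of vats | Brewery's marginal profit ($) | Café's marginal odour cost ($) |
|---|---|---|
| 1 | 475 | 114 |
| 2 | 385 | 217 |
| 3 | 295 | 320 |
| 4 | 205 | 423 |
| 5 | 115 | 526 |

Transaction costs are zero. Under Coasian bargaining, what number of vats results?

Bargaining reaches the level where marginal profit last exceeds marginal odour cost.
That holds through level 2 (385 ≥ 217) but not at 3 (295 < 320).

2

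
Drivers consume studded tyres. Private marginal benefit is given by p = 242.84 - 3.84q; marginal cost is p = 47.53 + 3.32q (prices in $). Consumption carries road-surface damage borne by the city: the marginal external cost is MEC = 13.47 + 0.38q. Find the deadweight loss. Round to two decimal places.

DWL = $37.67

Market equilibrium (private): 47.53 + 3.32q = 242.84 - 3.84q → q_m = 27.2779.
Social marginal benefit = demand − MEC = 229.37 - 4.22q.
Set SMB = MC: 229.37 - 4.22q = 47.53 + 3.32q → q* = 24.1167.
The loss is the area between SMB and MC from q* to q_m; with linear curves that's a triangle of height MEC(q_m).
DWL = ½ × 3.1612 × 23.8356 = 37.6745.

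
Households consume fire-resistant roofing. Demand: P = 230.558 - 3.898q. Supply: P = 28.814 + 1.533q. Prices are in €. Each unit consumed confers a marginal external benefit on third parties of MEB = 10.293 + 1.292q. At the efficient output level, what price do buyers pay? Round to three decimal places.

P = €30.867

Social marginal benefit = demand + MEB = 240.851 - 2.606q.
Set SMB = MC: 240.851 - 2.606q = 28.814 + 1.533q → q* = 51.2290.
Consumer price on the demand curve at q*: 230.558 − 3.898×51.2290 = 30.8674.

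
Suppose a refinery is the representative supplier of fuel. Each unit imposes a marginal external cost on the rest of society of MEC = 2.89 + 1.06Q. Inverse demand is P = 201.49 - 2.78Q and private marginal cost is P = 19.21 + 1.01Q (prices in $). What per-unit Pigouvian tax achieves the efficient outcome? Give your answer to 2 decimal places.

tax = $42.10 per unit

Social marginal cost = private MC + MEC = 22.10 + 2.07Q.
Set SMC = demand: 22.10 + 2.07Q = 201.49 - 2.78Q → Q* = 36.9876.
The Pigouvian tax equals MEC at Q*: 2.89 + 1.06×36.9876 = 42.0969.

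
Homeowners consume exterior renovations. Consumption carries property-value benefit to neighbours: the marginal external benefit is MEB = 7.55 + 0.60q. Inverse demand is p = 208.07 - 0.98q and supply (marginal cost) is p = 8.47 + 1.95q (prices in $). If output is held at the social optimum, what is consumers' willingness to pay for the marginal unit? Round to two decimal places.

P = $120.94

Social marginal benefit = demand + MEB = 215.62 - 0.38q.
Set SMB = MC: 215.62 - 0.38q = 8.47 + 1.95q → q* = 88.9056.
Consumer price on the demand curve at q*: 208.07 − 0.98×88.9056 = 120.9425.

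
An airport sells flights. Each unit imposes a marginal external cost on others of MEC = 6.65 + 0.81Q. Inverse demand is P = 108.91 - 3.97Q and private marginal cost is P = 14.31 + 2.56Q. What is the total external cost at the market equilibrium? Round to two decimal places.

Market equilibrium (private): 14.31 + 2.56Q = 108.91 - 3.97Q → Q_m = 14.4870.
Total external cost = ∫₀^{Q_m} (6.65 + 0.81Q) dQ = 6.65×14.4870 + ½×0.81×14.4870² = 181.3372.

181.34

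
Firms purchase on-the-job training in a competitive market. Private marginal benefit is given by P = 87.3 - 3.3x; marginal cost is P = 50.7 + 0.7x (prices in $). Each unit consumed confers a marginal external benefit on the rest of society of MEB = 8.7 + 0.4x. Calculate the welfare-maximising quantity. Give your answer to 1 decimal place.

x* = 12.6

Social marginal benefit = demand + MEB = 96.0 - 2.9x.
Set SMB = MC: 96.0 - 2.9x = 50.7 + 0.7x → x* = 12.5833.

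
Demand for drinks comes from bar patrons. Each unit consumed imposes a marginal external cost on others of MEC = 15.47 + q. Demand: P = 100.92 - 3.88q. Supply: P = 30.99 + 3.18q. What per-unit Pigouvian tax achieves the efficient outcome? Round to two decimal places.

Social marginal benefit = demand − MEC = 85.45 - 4.88q.
Set SMB = MC: 85.45 - 4.88q = 30.99 + 3.18q → q* = 6.7568.
The Pigouvian tax equals MEC at q*: 15.47 + 1.00×6.7568 = 22.2268.

tax = 22.23 per unit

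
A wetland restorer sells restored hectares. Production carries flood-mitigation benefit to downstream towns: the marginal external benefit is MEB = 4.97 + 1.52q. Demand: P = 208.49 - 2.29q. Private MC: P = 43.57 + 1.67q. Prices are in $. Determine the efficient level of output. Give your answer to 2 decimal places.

Social marginal cost = private MC − MEB = 38.60 + 0.15q.
Set SMC = demand: 38.60 + 0.15q = 208.49 - 2.29q → q* = 69.6270.

q* = 69.63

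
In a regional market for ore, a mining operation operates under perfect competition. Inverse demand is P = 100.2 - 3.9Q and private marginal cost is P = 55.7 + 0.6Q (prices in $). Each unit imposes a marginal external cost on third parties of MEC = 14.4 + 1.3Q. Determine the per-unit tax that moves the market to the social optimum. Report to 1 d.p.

Social marginal cost = private MC + MEC = 70.1 + 1.9Q.
Set SMC = demand: 70.1 + 1.9Q = 100.2 - 3.9Q → Q* = 5.1897.
The Pigouvian tax equals MEC at Q*: 14.4 + 1.3×5.1897 = 21.1466.

tax = $21.1 per unit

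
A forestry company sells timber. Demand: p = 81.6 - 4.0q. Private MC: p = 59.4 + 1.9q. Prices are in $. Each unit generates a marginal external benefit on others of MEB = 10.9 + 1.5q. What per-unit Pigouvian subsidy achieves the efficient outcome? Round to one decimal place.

Social marginal cost = private MC − MEB = 48.5 + 0.4q.
Set SMC = demand: 48.5 + 0.4q = 81.6 - 4.0q → q* = 7.5227.
The Pigouvian subsidy equals MEB at q*: 10.9 + 1.5×7.5227 = 22.1841.

subsidy = $22.2 per unit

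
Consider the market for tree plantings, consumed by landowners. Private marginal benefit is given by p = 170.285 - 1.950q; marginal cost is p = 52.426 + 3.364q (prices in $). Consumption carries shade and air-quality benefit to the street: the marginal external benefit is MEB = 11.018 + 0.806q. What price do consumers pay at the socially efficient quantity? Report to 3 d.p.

P = $114.537

Social marginal benefit = demand + MEB = 181.303 - 1.144q.
Set SMB = MC: 181.303 - 1.144q = 52.426 + 3.364q → q* = 28.5885.
Consumer price on the demand curve at q*: 170.285 − 1.950×28.5885 = 114.5374.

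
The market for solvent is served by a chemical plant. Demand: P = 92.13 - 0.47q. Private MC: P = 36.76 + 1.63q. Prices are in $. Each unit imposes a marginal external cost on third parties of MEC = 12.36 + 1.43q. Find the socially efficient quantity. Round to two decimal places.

Social marginal cost = private MC + MEC = 49.12 + 3.06q.
Set SMC = demand: 49.12 + 3.06q = 92.13 - 0.47q → q* = 12.1841.

q* = 12.18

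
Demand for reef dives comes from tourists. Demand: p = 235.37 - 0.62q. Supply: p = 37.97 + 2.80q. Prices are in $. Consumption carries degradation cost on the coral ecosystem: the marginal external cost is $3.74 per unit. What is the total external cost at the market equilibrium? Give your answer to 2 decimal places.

$215.87

Market equilibrium (private): 37.97 + 2.80q = 235.37 - 0.62q → q_m = 57.7193.
Total external cost = MEC × q_m = 3.74 × 57.7193 = 215.8702.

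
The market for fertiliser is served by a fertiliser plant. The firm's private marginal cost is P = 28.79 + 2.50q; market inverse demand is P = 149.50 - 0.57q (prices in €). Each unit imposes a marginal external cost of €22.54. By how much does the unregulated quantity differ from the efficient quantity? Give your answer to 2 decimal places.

Market equilibrium (private): 28.79 + 2.50q = 149.50 - 0.57q → q_m = 39.3192.
Social marginal cost = private MC + MEC = 51.33 + 2.50q.
Set SMC = demand: 51.33 + 2.50q = 149.50 - 0.57q → q* = 31.9772.
Gap = |39.3192 − 31.9772| = 7.3420.

7.34 units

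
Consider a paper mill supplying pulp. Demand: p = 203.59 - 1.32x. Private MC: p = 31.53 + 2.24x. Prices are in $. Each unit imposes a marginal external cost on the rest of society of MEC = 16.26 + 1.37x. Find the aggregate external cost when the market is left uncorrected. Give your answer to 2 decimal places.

Market equilibrium (private): 31.53 + 2.24x = 203.59 - 1.32x → x_m = 48.3315.
Total external cost = ∫₀^{x_m} (16.26 + 1.37x) dx = 16.26×48.3315 + ½×1.37×48.3315² = 2385.9849.

$2385.98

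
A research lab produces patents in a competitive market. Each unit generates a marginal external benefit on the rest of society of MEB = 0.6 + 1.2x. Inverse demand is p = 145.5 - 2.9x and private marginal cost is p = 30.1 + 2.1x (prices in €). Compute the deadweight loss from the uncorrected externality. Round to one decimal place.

Market equilibrium (private): 30.1 + 2.1x = 145.5 - 2.9x → x_m = 23.0800.
Social marginal cost = private MC − MEB = 29.5 + 0.9x.
Set SMC = demand: 29.5 + 0.9x = 145.5 - 2.9x → x* = 30.5263.
The welfare-loss triangle has base |x_m − x*| and height MEB(x_m) (the vertical gap between SMC and demand is zero at x* and MEB at x_m).
DWL = ½ × 7.4463 × 28.2960 = 105.3503.

DWL = €105.4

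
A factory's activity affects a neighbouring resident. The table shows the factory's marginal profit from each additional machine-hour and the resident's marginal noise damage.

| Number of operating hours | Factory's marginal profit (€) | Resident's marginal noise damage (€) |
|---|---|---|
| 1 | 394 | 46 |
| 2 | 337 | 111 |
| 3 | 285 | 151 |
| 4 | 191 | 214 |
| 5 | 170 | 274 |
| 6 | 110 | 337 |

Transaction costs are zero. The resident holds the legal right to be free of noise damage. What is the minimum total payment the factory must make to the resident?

€308

Efficient level: marginal profit ≥ marginal noise damage through level 3, so k* = 3.
With the resident holding the right, the factory must at least compensate total damage at k*: 46 + 111 + 151 = 308.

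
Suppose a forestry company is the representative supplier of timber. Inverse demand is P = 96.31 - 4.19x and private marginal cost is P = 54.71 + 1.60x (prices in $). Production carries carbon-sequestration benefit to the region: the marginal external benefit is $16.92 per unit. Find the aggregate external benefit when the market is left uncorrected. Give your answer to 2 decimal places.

Market equilibrium (private): 54.71 + 1.60x = 96.31 - 4.19x → x_m = 7.1848.
Total external benefit = MEB × x_m = 16.92 × 7.1848 = 121.5668.

$121.57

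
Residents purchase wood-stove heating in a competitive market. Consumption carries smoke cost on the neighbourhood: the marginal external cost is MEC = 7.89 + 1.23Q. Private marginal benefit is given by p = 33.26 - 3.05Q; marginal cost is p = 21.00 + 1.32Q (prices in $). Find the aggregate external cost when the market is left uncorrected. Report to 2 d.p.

Market equilibrium (private): 21.00 + 1.32Q = 33.26 - 3.05Q → Q_m = 2.8055.
Total external cost = ∫₀^{Q_m} (7.89 + 1.23Q) dQ = 7.89×2.8055 + ½×1.23×2.8055² = 26.9760.

$26.98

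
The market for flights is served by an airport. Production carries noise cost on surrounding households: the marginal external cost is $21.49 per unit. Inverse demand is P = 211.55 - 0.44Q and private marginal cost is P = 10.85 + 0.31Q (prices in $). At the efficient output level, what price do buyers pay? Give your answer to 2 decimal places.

P = $106.41

Social marginal cost = private MC + MEC = 32.34 + 0.31Q.
Set SMC = demand: 32.34 + 0.31Q = 211.55 - 0.44Q → Q* = 238.9467.
Consumer price on the demand curve at Q*: 211.55 − 0.44×238.9467 = 106.4135.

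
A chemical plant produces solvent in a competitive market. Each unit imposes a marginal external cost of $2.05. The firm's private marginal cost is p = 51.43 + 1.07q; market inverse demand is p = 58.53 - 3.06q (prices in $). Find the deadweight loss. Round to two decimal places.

Market equilibrium (private): 51.43 + 1.07q = 58.53 - 3.06q → q_m = 1.7191.
Social marginal cost = private MC + MEC = 53.48 + 1.07q.
Set SMC = demand: 53.48 + 1.07q = 58.53 - 3.06q → q* = 1.2228.
Height of the DWL triangle at q_m is SMC(q_m) − demand(q_m) = MEC(q_m) = 2.0500.
DWL = ½ × 0.4963 × 2.0500 = 0.5087.

DWL = $0.51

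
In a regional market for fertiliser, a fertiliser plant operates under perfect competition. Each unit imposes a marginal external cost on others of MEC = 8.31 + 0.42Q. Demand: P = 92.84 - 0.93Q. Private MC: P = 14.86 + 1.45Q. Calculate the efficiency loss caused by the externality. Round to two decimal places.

DWL = 86.99

Market equilibrium (private): 14.86 + 1.45Q = 92.84 - 0.93Q → Q_m = 32.7647.
Social marginal cost = private MC + MEC = 23.17 + 1.87Q.
Set SMC = demand: 23.17 + 1.87Q = 92.84 - 0.93Q → Q* = 24.8821.
Between Q* and Q_m the wedge SMC − demand runs linearly from 0 to MEC(Q_m), so the loss is a triangle.
DWL = ½ × 7.8826 × 22.0712 = 86.9892.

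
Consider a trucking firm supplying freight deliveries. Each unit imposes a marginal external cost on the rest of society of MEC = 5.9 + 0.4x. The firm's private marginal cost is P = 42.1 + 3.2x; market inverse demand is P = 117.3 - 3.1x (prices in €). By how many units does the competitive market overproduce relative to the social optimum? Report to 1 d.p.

1.6 units

Market equilibrium (private): 42.1 + 3.2x = 117.3 - 3.1x → x_m = 11.9365.
Social marginal cost = private MC + MEC = 48.0 + 3.6x.
Set SMC = demand: 48.0 + 3.6x = 117.3 - 3.1x → x* = 10.3433.
Gap = |11.9365 − 10.3433| = 1.5932.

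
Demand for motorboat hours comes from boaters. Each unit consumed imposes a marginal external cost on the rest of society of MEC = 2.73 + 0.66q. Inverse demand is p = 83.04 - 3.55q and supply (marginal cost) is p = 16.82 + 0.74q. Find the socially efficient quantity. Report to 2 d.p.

Social marginal benefit = demand − MEC = 80.31 - 4.21q.
Set SMB = MC: 80.31 - 4.21q = 16.82 + 0.74q → q* = 12.8263.

q* = 12.83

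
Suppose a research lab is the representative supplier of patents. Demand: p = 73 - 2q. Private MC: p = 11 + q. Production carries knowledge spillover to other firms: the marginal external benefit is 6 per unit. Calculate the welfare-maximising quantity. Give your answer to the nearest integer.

q* = 23

Social marginal cost = private MC − MEB = 5 + q.
Set SMC = demand: 5 + q = 73 - 2q → q* = 22.6667.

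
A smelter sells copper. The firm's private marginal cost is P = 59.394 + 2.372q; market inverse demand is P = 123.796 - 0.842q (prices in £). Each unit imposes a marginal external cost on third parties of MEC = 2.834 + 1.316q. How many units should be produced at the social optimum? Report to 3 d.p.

q* = 13.591

Social marginal cost = private MC + MEC = 62.228 + 3.688q.
Set SMC = demand: 62.228 + 3.688q = 123.796 - 0.842q → q* = 13.5912.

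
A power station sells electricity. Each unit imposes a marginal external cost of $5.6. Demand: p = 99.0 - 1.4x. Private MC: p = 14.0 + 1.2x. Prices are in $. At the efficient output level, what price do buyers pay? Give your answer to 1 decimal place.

Social marginal cost = private MC + MEC = 19.6 + 1.2x.
Set SMC = demand: 19.6 + 1.2x = 99.0 - 1.4x → x* = 30.5385.
Consumer price on the demand curve at x*: 99.0 − 1.4×30.5385 = 56.2461.

P = $56.2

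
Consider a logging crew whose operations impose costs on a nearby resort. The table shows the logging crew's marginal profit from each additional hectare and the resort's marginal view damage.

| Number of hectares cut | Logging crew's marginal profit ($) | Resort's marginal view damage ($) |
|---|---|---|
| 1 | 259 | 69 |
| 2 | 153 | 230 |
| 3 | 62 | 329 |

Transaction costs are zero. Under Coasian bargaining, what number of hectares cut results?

Bargaining reaches the level where marginal profit last exceeds marginal view damage.
That holds through level 1 (259 ≥ 69) but not at 2 (153 < 230).

1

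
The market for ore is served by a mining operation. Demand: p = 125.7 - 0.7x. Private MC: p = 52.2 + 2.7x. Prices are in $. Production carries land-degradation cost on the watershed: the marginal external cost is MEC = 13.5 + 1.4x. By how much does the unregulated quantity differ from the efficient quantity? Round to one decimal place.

Market equilibrium (private): 52.2 + 2.7x = 125.7 - 0.7x → x_m = 21.6176.
Social marginal cost = private MC + MEC = 65.7 + 4.1x.
Set SMC = demand: 65.7 + 4.1x = 125.7 - 0.7x → x* = 12.5000.
Gap = |21.6176 − 12.5000| = 9.1176.

9.1 units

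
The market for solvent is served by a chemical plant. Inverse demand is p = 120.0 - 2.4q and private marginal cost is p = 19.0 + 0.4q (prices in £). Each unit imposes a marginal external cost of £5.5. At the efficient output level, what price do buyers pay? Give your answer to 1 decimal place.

Social marginal cost = private MC + MEC = 24.5 + 0.4q.
Set SMC = demand: 24.5 + 0.4q = 120.0 - 2.4q → q* = 34.1071.
Consumer price on the demand curve at q*: 120.0 − 2.4×34.1071 = 38.1430.

P = £38.1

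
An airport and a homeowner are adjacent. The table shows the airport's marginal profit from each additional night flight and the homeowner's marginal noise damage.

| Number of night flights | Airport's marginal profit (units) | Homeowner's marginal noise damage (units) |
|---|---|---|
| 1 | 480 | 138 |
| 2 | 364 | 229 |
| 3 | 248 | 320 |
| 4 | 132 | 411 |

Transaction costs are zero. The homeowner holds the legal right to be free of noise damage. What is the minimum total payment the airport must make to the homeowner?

367

Efficient level: marginal profit ≥ marginal noise damage through level 2, so k* = 2.
With the homeowner holding the right, the airport must at least compensate total damage at k*: 138 + 229 = 367.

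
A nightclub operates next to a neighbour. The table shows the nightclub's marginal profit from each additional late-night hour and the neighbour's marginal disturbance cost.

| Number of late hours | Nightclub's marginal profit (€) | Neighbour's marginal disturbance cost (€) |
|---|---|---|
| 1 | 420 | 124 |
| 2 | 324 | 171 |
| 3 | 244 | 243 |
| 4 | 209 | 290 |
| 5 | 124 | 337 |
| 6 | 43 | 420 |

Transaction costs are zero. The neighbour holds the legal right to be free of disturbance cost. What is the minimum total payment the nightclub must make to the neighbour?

€538

Efficient level: marginal profit ≥ marginal disturbance cost through level 3, so k* = 3.
With the neighbour holding the right, the nightclub must at least compensate total damage at k*: 124 + 171 + 243 = 538.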